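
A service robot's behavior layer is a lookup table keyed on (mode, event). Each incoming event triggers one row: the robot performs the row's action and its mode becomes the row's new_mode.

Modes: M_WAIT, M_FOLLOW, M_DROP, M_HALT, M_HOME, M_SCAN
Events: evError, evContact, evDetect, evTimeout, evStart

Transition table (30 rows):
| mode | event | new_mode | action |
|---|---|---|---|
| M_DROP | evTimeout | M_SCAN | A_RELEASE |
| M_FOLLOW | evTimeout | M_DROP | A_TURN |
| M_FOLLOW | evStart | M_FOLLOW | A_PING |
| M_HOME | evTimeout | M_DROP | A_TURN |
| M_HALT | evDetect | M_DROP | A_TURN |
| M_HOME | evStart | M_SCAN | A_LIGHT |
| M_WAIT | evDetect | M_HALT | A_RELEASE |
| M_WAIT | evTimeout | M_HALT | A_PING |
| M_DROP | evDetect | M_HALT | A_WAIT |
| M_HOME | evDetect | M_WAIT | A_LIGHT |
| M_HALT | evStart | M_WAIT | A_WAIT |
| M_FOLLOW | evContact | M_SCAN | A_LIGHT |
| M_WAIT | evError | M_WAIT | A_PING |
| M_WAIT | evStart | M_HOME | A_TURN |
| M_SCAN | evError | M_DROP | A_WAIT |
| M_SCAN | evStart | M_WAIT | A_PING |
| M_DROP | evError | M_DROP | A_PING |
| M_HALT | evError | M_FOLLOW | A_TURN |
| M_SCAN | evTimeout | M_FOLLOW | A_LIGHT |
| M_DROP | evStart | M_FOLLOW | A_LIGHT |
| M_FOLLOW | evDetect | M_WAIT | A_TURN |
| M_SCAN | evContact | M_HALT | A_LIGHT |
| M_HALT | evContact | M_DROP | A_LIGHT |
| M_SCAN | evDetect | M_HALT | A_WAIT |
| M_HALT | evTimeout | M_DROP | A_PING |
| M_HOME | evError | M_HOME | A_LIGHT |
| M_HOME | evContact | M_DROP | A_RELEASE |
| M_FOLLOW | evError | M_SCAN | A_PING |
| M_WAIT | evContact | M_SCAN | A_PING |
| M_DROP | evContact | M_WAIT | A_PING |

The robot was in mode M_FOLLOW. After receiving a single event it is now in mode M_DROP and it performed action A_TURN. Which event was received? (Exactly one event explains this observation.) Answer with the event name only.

evTimeout

try evError: (M_FOLLOW, evError) → (M_SCAN, A_PING)
try evContact: (M_FOLLOW, evContact) → (M_SCAN, A_LIGHT)
try evDetect: (M_FOLLOW, evDetect) → (M_WAIT, A_TURN)
try evTimeout: (M_FOLLOW, evTimeout) → (M_DROP, A_TURN)  ← matches
try evStart: (M_FOLLOW, evStart) → (M_FOLLOW, A_PING)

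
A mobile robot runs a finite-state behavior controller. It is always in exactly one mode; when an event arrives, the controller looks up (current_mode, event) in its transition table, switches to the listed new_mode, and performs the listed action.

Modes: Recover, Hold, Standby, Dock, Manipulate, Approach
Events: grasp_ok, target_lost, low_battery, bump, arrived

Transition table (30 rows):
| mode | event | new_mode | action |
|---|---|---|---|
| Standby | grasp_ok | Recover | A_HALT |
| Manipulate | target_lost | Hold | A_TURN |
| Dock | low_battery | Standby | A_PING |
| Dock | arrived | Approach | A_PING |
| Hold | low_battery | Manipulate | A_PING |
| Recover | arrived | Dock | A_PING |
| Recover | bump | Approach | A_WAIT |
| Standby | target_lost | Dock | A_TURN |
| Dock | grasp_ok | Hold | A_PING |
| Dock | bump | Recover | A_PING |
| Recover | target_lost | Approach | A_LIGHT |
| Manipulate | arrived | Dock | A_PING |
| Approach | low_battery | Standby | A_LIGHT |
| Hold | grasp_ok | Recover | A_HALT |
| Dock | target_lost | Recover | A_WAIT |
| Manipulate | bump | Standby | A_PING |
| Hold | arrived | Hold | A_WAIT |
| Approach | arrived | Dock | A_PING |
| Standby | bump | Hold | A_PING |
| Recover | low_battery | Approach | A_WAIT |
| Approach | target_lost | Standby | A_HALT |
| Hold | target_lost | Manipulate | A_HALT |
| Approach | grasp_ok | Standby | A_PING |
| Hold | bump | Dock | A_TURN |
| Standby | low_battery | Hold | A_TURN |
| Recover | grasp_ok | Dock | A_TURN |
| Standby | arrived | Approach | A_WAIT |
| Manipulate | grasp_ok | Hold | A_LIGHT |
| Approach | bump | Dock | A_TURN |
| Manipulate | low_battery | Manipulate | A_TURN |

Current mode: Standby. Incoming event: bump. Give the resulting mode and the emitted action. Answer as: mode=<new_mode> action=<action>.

current mode = Standby; filter table to that mode:
  (Standby, grasp_ok) → (Recover, A_HALT)
  (Standby, target_lost) → (Dock, A_TURN)
  (Standby, bump) → (Hold, A_PING)  ← event matches
  (Standby, low_battery) → (Hold, A_TURN)
  (Standby, arrived) → (Approach, A_WAIT)
event = bump selects (Hold, A_PING)

mode=Hold action=A_PING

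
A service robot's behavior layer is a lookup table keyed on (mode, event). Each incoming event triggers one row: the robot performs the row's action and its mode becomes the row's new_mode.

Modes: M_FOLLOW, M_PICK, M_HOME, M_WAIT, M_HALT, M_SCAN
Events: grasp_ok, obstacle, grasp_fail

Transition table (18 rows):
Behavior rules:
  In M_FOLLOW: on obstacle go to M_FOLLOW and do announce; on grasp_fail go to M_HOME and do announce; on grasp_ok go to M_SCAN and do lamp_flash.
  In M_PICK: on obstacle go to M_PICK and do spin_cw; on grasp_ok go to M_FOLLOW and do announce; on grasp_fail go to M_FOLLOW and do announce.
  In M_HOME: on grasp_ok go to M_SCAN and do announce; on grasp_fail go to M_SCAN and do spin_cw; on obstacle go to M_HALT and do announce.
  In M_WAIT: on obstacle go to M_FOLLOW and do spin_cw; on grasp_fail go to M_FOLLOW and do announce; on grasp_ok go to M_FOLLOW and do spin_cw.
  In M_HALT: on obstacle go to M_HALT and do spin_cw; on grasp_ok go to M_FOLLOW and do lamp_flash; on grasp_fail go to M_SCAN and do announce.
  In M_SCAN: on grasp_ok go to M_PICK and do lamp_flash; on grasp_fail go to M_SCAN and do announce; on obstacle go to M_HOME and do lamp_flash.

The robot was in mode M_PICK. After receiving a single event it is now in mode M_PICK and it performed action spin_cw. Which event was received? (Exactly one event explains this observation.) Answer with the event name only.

try grasp_ok: (M_PICK, grasp_ok) → (M_FOLLOW, announce)
try obstacle: (M_PICK, obstacle) → (M_PICK, spin_cw)  ← matches
try grasp_fail: (M_PICK, grasp_fail) → (M_FOLLOW, announce)

obstacle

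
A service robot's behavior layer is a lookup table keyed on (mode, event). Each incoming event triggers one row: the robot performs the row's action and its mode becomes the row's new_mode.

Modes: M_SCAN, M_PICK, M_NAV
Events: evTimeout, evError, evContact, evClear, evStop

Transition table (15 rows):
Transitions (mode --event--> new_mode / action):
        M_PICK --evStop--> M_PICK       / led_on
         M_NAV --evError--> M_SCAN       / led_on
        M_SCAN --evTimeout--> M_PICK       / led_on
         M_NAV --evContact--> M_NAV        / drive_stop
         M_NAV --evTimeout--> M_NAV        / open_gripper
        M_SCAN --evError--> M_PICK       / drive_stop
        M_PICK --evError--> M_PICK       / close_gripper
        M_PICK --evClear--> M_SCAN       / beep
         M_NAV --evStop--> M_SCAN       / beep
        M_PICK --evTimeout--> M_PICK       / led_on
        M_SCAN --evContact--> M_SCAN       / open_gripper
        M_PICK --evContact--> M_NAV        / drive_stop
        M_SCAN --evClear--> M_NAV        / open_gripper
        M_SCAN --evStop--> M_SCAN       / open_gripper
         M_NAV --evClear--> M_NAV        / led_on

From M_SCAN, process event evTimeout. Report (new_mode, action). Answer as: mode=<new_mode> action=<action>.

current mode = M_SCAN; filter table to that mode:
  (M_SCAN, evTimeout) → (M_PICK, led_on)  ← event matches
  (M_SCAN, evError) → (M_PICK, drive_stop)
  (M_SCAN, evContact) → (M_SCAN, open_gripper)
  (M_SCAN, evClear) → (M_NAV, open_gripper)
  (M_SCAN, evStop) → (M_SCAN, open_gripper)
event = evTimeout selects (M_PICK, led_on)

mode=M_PICK action=led_on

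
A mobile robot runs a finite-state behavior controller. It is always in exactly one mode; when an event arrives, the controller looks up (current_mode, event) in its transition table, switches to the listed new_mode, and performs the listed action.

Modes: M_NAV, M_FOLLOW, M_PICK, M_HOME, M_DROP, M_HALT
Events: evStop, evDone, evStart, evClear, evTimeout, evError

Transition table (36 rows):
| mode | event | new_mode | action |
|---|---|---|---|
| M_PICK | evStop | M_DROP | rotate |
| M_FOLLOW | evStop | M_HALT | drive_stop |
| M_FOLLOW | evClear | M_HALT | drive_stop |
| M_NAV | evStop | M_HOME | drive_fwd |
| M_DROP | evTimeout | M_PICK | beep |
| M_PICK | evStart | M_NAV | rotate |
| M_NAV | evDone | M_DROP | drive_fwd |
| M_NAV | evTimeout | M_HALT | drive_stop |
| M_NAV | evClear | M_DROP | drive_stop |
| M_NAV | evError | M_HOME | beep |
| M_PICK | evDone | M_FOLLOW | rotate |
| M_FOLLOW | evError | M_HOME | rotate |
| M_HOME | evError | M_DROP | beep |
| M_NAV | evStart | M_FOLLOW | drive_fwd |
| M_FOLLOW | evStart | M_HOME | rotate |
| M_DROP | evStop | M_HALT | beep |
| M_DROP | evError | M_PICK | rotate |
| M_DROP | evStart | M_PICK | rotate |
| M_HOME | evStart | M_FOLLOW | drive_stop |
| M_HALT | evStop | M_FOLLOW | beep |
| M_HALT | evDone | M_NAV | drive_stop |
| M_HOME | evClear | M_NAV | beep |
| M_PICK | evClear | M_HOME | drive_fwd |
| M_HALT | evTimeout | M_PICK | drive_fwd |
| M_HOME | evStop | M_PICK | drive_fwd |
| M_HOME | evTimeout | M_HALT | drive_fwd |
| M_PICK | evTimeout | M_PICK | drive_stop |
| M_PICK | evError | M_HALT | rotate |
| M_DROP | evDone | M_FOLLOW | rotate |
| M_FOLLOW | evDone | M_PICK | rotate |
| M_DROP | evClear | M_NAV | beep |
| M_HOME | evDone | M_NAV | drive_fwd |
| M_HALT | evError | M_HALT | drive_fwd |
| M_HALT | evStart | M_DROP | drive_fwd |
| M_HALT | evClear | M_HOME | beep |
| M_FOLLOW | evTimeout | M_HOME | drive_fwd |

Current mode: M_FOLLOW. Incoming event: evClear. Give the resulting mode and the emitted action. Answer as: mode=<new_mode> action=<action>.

mode=M_HALT action=drive_stop

current mode = M_FOLLOW; filter table to that mode:
  (M_FOLLOW, evStop) → (M_HALT, drive_stop)
  (M_FOLLOW, evClear) → (M_HALT, drive_stop)  ← event matches
  (M_FOLLOW, evError) → (M_HOME, rotate)
  (M_FOLLOW, evStart) → (M_HOME, rotate)
  (M_FOLLOW, evDone) → (M_PICK, rotate)
  (M_FOLLOW, evTimeout) → (M_HOME, drive_fwd)
event = evClear selects (M_HALT, drive_stop)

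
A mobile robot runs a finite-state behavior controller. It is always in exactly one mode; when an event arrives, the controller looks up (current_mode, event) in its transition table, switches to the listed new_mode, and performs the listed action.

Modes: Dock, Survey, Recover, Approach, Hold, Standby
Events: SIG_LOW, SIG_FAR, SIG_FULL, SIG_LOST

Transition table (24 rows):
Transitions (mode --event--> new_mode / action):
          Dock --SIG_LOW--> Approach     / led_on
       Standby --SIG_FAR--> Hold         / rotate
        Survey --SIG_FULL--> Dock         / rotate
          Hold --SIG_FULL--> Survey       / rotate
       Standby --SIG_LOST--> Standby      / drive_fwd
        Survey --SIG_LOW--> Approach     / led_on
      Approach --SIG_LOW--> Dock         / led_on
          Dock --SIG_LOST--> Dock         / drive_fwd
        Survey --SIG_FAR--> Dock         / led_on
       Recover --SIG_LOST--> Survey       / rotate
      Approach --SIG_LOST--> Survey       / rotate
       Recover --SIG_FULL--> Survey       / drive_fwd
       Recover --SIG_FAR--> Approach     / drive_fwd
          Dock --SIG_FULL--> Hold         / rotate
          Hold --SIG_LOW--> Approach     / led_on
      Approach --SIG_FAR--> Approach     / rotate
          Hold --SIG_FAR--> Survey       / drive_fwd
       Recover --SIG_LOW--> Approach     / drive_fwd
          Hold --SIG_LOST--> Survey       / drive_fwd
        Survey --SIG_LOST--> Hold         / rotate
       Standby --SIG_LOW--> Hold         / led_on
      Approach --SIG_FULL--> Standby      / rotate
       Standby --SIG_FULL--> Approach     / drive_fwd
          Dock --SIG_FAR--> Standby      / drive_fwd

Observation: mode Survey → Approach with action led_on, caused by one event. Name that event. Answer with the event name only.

SIG_LOW

try SIG_LOW: (Survey, SIG_LOW) → (Approach, led_on)  ← matches
try SIG_FAR: (Survey, SIG_FAR) → (Dock, led_on)
try SIG_FULL: (Survey, SIG_FULL) → (Dock, rotate)
try SIG_LOST: (Survey, SIG_LOST) → (Hold, rotate)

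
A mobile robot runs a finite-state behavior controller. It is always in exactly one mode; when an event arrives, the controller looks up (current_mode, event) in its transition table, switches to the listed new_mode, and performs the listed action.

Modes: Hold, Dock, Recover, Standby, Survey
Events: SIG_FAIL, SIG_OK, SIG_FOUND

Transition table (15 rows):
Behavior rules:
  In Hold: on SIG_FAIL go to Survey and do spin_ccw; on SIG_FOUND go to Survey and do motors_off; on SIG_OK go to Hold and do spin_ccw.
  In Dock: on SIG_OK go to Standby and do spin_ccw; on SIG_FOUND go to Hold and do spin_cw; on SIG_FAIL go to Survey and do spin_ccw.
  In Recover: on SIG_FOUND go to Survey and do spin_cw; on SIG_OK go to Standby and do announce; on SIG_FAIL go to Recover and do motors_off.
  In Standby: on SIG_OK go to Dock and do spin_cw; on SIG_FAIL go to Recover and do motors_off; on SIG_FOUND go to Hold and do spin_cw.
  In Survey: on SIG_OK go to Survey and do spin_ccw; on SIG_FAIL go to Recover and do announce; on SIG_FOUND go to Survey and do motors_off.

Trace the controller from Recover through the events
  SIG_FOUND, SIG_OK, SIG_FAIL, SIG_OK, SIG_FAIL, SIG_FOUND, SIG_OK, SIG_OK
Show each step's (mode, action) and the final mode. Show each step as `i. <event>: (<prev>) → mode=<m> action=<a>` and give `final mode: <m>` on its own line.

1. SIG_FOUND: (Recover) → mode=Survey action=spin_cw
2. SIG_OK: (Survey) → mode=Survey action=spin_ccw
3. SIG_FAIL: (Survey) → mode=Recover action=announce
4. SIG_OK: (Recover) → mode=Standby action=announce
5. SIG_FAIL: (Standby) → mode=Recover action=motors_off
6. SIG_FOUND: (Recover) → mode=Survey action=spin_cw
7. SIG_OK: (Survey) → mode=Survey action=spin_ccw
8. SIG_OK: (Survey) → mode=Survey action=spin_ccw

final mode: Survey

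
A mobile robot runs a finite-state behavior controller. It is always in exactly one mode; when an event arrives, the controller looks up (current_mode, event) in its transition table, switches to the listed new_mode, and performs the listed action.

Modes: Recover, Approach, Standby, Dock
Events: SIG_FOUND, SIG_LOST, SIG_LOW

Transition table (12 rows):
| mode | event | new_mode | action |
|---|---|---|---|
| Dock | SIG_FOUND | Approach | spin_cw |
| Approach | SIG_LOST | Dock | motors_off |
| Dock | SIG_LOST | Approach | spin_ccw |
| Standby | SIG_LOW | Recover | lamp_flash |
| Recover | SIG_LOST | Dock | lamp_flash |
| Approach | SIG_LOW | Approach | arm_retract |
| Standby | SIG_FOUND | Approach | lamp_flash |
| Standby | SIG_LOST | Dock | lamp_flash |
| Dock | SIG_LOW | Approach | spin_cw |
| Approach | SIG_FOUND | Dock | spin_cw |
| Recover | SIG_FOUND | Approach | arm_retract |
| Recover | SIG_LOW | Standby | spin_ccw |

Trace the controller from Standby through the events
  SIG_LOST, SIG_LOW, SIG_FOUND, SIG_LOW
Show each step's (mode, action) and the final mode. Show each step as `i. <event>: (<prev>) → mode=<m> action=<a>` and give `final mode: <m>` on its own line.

1. SIG_LOST: (Standby) → mode=Dock action=lamp_flash
2. SIG_LOW: (Dock) → mode=Approach action=spin_cw
3. SIG_FOUND: (Approach) → mode=Dock action=spin_cw
4. SIG_LOW: (Dock) → mode=Approach action=spin_cw

final mode: Approach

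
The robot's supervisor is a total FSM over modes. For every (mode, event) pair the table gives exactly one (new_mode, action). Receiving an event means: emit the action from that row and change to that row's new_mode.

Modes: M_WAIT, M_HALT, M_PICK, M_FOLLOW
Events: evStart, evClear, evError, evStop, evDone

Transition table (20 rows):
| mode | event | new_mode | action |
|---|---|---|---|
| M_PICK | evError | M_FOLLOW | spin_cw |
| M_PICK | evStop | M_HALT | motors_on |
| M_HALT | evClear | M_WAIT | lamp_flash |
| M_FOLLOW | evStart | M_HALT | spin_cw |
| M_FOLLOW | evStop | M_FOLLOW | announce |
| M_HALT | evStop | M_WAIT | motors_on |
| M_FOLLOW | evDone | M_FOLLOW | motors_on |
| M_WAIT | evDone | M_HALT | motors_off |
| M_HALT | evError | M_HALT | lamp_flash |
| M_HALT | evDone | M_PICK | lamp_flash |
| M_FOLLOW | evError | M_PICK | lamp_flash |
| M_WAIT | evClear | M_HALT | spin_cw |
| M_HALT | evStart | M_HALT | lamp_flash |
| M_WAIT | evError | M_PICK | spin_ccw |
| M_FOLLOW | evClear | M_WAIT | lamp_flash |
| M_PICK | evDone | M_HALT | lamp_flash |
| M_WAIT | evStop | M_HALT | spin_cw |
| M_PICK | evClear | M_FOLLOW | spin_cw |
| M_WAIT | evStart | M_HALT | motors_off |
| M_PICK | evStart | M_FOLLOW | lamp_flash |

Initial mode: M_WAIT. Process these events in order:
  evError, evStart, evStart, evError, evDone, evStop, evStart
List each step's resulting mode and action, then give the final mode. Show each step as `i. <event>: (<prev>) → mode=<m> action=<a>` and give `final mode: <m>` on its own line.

final mode: M_HALT

1. evError: (M_WAIT) → mode=M_PICK action=spin_ccw
2. evStart: (M_PICK) → mode=M_FOLLOW action=lamp_flash
3. evStart: (M_FOLLOW) → mode=M_HALT action=spin_cw
4. evError: (M_HALT) → mode=M_HALT action=lamp_flash
5. evDone: (M_HALT) → mode=M_PICK action=lamp_flash
6. evStop: (M_PICK) → mode=M_HALT action=motors_on
7. evStart: (M_HALT) → mode=M_HALT action=lamp_flash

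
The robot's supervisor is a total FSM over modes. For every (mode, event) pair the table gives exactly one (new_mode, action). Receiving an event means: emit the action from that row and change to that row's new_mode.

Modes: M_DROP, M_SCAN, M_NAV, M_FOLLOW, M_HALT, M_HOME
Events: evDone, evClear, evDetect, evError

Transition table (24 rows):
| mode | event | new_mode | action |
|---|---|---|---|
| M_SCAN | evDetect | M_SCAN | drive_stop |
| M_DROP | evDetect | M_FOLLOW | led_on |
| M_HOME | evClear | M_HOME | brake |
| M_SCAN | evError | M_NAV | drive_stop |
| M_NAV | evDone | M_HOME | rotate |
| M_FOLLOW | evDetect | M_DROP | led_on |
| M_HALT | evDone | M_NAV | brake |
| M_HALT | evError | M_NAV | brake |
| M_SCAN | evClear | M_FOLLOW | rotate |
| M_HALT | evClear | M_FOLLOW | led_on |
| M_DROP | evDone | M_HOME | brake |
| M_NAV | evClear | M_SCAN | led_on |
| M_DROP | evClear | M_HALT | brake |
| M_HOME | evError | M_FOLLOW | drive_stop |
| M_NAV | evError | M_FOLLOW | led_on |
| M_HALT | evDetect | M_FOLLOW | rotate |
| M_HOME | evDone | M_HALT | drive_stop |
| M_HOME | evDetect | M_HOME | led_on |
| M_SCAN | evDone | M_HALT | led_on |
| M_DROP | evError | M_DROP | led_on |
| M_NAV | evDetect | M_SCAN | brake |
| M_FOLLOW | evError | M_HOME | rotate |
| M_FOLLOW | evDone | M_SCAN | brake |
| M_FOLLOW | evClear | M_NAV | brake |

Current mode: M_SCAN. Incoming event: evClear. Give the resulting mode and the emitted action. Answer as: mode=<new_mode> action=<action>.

current mode = M_SCAN; filter table to that mode:
  (M_SCAN, evDetect) → (M_SCAN, drive_stop)
  (M_SCAN, evError) → (M_NAV, drive_stop)
  (M_SCAN, evClear) → (M_FOLLOW, rotate)  ← event matches
  (M_SCAN, evDone) → (M_HALT, led_on)
event = evClear selects (M_FOLLOW, rotate)

mode=M_FOLLOW action=rotate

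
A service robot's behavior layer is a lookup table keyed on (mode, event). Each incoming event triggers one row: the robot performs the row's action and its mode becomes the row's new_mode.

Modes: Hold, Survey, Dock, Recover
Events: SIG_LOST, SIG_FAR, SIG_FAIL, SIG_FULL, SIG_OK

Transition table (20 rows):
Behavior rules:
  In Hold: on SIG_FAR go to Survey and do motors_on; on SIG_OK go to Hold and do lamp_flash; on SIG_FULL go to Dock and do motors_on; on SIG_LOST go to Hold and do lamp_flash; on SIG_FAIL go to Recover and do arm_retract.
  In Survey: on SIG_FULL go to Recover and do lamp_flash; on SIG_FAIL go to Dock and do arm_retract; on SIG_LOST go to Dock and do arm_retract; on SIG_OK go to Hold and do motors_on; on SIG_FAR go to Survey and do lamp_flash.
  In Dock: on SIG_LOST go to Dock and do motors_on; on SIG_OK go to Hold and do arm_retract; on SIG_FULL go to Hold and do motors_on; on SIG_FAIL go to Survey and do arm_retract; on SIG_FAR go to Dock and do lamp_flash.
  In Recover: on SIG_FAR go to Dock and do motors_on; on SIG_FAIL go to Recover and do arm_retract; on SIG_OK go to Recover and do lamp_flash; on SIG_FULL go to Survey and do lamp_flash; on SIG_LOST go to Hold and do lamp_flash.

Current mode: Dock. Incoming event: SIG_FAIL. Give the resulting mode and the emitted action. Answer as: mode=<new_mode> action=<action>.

current mode = Dock; filter table to that mode:
  (Dock, SIG_LOST) → (Dock, motors_on)
  (Dock, SIG_OK) → (Hold, arm_retract)
  (Dock, SIG_FULL) → (Hold, motors_on)
  (Dock, SIG_FAIL) → (Survey, arm_retract)  ← event matches
  (Dock, SIG_FAR) → (Dock, lamp_flash)
event = SIG_FAIL selects (Survey, arm_retract)

mode=Survey action=arm_retract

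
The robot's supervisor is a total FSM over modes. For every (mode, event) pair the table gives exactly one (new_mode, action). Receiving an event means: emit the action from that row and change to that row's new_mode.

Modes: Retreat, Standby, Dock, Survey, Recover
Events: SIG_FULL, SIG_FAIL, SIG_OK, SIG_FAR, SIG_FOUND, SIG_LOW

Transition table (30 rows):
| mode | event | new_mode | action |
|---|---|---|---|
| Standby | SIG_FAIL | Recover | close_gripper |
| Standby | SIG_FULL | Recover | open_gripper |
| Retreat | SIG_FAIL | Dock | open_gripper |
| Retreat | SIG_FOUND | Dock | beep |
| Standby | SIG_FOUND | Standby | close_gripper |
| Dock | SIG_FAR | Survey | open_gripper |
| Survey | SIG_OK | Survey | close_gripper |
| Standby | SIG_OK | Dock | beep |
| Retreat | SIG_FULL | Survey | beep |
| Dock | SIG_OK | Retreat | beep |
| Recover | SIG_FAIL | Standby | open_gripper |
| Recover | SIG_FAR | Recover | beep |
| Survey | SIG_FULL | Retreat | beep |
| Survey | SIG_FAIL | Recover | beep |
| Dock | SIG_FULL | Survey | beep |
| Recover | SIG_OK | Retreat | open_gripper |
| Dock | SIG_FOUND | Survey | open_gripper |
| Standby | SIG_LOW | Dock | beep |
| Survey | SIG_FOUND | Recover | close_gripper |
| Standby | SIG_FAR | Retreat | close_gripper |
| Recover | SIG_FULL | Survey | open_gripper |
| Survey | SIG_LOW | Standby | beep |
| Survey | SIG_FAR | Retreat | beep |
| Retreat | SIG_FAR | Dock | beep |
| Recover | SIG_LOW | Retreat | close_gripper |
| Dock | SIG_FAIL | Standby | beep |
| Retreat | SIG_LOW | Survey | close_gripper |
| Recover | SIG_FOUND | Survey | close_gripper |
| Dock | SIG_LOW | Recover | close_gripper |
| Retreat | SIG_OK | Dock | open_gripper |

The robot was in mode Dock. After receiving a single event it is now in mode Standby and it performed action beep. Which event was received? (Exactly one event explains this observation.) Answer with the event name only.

try SIG_FULL: (Dock, SIG_FULL) → (Survey, beep)
try SIG_FAIL: (Dock, SIG_FAIL) → (Standby, beep)  ← matches
try SIG_OK: (Dock, SIG_OK) → (Retreat, beep)
try SIG_FAR: (Dock, SIG_FAR) → (Survey, open_gripper)
try SIG_FOUND: (Dock, SIG_FOUND) → (Survey, open_gripper)
try SIG_LOW: (Dock, SIG_LOW) → (Recover, close_gripper)

SIG_FAIL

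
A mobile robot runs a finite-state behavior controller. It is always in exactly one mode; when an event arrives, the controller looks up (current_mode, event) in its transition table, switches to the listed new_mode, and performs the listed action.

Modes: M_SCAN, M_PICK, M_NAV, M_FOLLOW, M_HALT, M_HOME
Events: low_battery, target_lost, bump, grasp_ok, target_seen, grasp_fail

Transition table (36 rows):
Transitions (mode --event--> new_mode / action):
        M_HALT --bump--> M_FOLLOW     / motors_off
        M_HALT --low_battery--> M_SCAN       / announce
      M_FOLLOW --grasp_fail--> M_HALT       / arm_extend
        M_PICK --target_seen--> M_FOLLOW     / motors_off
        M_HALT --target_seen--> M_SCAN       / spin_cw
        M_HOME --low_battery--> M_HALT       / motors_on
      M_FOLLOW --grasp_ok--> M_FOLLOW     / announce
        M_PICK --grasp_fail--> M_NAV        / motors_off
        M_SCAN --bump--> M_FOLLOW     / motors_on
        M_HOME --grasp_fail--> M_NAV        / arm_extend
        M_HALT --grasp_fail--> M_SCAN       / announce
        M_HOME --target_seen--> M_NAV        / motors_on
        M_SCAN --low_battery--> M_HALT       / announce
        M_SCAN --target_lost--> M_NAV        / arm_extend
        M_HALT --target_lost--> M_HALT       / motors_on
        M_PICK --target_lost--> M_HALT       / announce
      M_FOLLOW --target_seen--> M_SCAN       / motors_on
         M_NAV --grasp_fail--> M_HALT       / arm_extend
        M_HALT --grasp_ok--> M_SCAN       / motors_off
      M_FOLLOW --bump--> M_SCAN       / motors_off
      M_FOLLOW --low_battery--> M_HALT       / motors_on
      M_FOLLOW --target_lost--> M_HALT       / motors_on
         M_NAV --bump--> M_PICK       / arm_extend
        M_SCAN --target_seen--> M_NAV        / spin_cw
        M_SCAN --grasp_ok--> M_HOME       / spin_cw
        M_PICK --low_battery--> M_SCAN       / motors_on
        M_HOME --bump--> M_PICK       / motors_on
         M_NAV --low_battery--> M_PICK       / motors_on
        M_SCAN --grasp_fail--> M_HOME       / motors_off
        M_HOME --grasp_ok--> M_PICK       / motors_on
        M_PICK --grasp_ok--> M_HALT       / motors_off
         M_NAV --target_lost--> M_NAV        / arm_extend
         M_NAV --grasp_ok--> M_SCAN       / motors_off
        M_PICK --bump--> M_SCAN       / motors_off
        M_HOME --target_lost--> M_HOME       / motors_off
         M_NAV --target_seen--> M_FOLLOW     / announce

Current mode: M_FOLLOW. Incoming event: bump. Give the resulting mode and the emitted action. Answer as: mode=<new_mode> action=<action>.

mode=M_SCAN action=motors_off

current mode = M_FOLLOW; filter table to that mode:
  (M_FOLLOW, grasp_fail) → (M_HALT, arm_extend)
  (M_FOLLOW, grasp_ok) → (M_FOLLOW, announce)
  (M_FOLLOW, target_seen) → (M_SCAN, motors_on)
  (M_FOLLOW, bump) → (M_SCAN, motors_off)  ← event matches
  (M_FOLLOW, low_battery) → (M_HALT, motors_on)
  (M_FOLLOW, target_lost) → (M_HALT, motors_on)
event = bump selects (M_SCAN, motors_off)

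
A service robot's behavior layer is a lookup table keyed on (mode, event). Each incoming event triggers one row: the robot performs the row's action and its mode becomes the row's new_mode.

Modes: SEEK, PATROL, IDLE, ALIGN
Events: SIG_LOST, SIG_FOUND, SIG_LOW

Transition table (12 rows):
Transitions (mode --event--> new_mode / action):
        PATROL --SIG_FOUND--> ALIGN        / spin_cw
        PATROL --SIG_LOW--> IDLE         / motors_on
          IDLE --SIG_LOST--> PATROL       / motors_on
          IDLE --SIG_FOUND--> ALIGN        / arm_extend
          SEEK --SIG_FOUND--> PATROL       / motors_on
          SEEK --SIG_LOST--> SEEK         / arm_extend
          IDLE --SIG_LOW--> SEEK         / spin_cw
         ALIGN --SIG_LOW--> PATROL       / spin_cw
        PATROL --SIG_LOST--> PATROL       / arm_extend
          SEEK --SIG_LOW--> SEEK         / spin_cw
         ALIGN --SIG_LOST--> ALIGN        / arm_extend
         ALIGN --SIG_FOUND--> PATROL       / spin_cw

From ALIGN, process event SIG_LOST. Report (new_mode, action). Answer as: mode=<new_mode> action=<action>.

mode=ALIGN action=arm_extend

current mode = ALIGN; filter table to that mode:
  (ALIGN, SIG_LOW) → (PATROL, spin_cw)
  (ALIGN, SIG_LOST) → (ALIGN, arm_extend)  ← event matches
  (ALIGN, SIG_FOUND) → (PATROL, spin_cw)
event = SIG_LOST selects (ALIGN, arm_extend)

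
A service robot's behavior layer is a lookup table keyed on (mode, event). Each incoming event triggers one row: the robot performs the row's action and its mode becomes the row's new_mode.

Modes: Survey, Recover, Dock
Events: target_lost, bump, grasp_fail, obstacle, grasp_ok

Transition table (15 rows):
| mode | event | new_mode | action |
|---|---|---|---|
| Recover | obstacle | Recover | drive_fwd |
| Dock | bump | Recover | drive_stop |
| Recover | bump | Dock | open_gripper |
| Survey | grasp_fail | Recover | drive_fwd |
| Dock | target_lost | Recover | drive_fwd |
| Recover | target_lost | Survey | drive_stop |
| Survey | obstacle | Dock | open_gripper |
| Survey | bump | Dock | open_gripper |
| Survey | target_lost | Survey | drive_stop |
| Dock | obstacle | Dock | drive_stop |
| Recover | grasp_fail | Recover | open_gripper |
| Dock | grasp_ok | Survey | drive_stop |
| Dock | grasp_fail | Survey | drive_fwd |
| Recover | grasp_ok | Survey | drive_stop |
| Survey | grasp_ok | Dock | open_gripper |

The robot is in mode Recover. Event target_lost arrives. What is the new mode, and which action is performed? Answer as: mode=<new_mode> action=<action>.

current mode = Recover; filter table to that mode:
  (Recover, obstacle) → (Recover, drive_fwd)
  (Recover, bump) → (Dock, open_gripper)
  (Recover, target_lost) → (Survey, drive_stop)  ← event matches
  (Recover, grasp_fail) → (Recover, open_gripper)
  (Recover, grasp_ok) → (Survey, drive_stop)
event = target_lost selects (Survey, drive_stop)

mode=Survey action=drive_stop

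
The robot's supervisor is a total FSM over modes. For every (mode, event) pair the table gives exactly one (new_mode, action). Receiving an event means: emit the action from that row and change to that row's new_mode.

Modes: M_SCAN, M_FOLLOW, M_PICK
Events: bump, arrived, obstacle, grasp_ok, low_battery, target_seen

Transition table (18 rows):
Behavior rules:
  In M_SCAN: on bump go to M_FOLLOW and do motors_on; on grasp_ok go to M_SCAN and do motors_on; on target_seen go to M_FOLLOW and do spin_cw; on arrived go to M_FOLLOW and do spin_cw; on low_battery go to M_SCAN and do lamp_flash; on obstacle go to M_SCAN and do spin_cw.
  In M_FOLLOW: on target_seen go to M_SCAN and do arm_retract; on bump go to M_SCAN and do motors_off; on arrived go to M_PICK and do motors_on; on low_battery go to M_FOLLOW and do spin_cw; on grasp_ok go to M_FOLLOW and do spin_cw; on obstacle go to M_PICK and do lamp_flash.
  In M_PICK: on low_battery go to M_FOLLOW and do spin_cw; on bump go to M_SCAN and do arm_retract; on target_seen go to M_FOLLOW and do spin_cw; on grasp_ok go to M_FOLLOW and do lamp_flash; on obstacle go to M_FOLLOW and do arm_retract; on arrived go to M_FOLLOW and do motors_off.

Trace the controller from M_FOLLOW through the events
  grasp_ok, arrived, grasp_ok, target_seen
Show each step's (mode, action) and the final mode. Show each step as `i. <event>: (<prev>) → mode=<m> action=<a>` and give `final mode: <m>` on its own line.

final mode: M_SCAN

1. grasp_ok: (M_FOLLOW) → mode=M_FOLLOW action=spin_cw
2. arrived: (M_FOLLOW) → mode=M_PICK action=motors_on
3. grasp_ok: (M_PICK) → mode=M_FOLLOW action=lamp_flash
4. target_seen: (M_FOLLOW) → mode=M_SCAN action=arm_retract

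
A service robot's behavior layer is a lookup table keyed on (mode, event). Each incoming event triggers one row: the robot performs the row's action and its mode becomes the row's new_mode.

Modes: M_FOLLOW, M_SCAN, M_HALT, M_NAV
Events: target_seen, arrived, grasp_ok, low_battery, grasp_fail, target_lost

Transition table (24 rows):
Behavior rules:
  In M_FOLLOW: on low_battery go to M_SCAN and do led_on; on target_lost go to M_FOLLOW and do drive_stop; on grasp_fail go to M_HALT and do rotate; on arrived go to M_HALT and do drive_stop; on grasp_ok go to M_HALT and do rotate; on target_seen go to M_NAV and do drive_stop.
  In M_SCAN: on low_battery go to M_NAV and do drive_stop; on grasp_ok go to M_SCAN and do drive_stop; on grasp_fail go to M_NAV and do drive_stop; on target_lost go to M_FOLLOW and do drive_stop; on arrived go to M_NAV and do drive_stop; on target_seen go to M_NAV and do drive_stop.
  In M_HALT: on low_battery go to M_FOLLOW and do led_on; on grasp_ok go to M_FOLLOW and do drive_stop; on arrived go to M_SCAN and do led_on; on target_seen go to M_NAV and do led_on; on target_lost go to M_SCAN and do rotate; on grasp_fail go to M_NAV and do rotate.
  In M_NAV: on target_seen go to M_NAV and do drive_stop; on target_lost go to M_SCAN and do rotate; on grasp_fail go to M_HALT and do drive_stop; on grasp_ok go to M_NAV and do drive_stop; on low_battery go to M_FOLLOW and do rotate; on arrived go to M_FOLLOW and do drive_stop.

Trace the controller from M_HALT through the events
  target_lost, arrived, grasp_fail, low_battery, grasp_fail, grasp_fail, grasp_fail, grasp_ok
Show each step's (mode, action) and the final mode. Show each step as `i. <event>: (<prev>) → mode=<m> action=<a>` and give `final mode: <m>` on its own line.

final mode: M_FOLLOW

1. target_lost: (M_HALT) → mode=M_SCAN action=rotate
2. arrived: (M_SCAN) → mode=M_NAV action=drive_stop
3. grasp_fail: (M_NAV) → mode=M_HALT action=drive_stop
4. low_battery: (M_HALT) → mode=M_FOLLOW action=led_on
5. grasp_fail: (M_FOLLOW) → mode=M_HALT action=rotate
6. grasp_fail: (M_HALT) → mode=M_NAV action=rotate
7. grasp_fail: (M_NAV) → mode=M_HALT action=drive_stop
8. grasp_ok: (M_HALT) → mode=M_FOLLOW action=drive_stop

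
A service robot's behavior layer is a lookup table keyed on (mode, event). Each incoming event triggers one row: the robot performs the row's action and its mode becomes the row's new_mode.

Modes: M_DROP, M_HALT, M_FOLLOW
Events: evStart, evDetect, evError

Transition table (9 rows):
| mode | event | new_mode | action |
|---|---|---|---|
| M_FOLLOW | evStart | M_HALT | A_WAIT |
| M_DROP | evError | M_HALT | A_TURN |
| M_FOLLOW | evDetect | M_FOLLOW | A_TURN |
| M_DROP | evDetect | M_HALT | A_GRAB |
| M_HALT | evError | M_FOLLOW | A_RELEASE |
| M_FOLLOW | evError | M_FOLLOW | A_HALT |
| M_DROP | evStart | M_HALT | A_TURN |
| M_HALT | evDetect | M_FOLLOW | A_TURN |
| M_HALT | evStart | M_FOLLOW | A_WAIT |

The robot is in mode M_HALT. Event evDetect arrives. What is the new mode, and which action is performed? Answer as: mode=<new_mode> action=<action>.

current mode = M_HALT; filter table to that mode:
  (M_HALT, evError) → (M_FOLLOW, A_RELEASE)
  (M_HALT, evDetect) → (M_FOLLOW, A_TURN)  ← event matches
  (M_HALT, evStart) → (M_FOLLOW, A_WAIT)
event = evDetect selects (M_FOLLOW, A_TURN)

mode=M_FOLLOW action=A_TURN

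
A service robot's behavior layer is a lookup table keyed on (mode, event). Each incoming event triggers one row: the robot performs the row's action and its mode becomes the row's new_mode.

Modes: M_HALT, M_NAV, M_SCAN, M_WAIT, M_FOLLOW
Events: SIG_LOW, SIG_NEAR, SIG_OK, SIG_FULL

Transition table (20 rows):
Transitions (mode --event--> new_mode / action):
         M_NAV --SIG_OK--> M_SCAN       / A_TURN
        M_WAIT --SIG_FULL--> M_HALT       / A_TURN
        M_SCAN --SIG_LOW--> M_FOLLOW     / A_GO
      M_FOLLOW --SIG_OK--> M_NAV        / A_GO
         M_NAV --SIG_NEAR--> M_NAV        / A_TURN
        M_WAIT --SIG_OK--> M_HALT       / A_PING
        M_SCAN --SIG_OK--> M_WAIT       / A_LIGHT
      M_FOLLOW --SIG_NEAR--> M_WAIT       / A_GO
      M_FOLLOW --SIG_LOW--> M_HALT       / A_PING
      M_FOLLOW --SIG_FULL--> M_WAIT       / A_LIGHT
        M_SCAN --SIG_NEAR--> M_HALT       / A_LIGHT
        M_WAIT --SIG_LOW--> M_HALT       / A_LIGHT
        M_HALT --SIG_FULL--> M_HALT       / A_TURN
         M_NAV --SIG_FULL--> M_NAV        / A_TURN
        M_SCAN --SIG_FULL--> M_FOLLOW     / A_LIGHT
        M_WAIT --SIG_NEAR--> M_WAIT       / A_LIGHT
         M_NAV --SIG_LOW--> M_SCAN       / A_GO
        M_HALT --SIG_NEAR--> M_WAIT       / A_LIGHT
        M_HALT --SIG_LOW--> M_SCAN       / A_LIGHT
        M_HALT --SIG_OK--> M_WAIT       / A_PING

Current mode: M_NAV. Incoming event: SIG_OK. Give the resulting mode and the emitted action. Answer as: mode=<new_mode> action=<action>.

mode=M_SCAN action=A_TURN

current mode = M_NAV; filter table to that mode:
  (M_NAV, SIG_OK) → (M_SCAN, A_TURN)  ← event matches
  (M_NAV, SIG_NEAR) → (M_NAV, A_TURN)
  (M_NAV, SIG_FULL) → (M_NAV, A_TURN)
  (M_NAV, SIG_LOW) → (M_SCAN, A_GO)
event = SIG_OK selects (M_SCAN, A_TURN)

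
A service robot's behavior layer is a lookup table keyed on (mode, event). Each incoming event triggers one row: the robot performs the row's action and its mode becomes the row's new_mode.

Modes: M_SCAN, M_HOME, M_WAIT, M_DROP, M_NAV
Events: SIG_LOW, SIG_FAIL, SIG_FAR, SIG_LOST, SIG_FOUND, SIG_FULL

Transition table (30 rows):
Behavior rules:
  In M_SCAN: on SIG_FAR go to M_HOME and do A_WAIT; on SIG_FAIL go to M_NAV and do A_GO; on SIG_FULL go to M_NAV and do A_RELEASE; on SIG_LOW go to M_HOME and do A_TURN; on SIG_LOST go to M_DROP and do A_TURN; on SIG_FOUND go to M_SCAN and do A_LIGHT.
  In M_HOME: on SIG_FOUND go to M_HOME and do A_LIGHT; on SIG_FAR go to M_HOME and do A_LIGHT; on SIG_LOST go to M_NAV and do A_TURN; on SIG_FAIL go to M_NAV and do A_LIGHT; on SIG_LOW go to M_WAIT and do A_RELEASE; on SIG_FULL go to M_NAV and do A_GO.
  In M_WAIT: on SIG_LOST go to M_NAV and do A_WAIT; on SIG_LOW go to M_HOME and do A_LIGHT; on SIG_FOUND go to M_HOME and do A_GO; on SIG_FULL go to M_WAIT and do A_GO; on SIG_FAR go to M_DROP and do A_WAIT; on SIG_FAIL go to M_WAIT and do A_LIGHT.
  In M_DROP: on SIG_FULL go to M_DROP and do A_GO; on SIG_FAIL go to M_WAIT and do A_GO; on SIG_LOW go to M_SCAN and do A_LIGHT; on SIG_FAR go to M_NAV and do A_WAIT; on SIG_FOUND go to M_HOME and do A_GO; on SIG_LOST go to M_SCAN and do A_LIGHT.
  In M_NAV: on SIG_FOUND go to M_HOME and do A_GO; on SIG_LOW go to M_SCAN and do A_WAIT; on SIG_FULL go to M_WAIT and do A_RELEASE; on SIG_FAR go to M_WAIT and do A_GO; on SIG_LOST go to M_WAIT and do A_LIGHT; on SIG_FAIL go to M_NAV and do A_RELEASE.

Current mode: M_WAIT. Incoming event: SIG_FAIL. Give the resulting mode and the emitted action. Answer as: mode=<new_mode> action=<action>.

mode=M_WAIT action=A_LIGHT

current mode = M_WAIT; filter table to that mode:
  (M_WAIT, SIG_LOST) → (M_NAV, A_WAIT)
  (M_WAIT, SIG_LOW) → (M_HOME, A_LIGHT)
  (M_WAIT, SIG_FOUND) → (M_HOME, A_GO)
  (M_WAIT, SIG_FULL) → (M_WAIT, A_GO)
  (M_WAIT, SIG_FAR) → (M_DROP, A_WAIT)
  (M_WAIT, SIG_FAIL) → (M_WAIT, A_LIGHT)  ← event matches
event = SIG_FAIL selects (M_WAIT, A_LIGHT)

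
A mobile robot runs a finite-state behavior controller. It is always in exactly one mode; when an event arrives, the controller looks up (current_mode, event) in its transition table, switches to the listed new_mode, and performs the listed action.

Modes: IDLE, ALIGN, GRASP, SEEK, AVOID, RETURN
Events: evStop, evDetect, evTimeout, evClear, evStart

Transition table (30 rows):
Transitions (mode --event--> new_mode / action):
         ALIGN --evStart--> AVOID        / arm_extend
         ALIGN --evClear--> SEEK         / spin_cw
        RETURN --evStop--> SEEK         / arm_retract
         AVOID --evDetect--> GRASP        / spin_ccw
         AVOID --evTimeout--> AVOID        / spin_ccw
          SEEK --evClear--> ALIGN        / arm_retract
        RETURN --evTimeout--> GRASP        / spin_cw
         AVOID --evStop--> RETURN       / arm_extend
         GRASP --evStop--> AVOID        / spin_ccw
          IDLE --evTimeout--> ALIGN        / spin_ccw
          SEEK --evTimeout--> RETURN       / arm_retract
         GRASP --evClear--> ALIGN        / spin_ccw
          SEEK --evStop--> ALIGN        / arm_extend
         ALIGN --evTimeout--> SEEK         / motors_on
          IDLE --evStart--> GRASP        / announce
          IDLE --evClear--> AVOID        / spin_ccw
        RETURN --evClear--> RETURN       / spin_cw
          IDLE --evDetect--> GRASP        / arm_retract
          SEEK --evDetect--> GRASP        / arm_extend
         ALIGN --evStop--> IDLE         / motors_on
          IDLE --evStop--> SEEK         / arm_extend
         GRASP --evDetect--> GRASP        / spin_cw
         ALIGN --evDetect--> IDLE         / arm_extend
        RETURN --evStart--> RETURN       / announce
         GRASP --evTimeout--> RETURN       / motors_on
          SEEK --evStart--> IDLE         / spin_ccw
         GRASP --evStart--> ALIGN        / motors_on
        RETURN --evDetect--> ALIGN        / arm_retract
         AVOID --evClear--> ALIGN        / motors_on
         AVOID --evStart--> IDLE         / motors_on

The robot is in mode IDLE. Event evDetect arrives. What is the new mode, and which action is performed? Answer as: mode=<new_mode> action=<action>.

mode=GRASP action=arm_retract

current mode = IDLE; filter table to that mode:
  (IDLE, evTimeout) → (ALIGN, spin_ccw)
  (IDLE, evStart) → (GRASP, announce)
  (IDLE, evClear) → (AVOID, spin_ccw)
  (IDLE, evDetect) → (GRASP, arm_retract)  ← event matches
  (IDLE, evStop) → (SEEK, arm_extend)
event = evDetect selects (GRASP, arm_retract)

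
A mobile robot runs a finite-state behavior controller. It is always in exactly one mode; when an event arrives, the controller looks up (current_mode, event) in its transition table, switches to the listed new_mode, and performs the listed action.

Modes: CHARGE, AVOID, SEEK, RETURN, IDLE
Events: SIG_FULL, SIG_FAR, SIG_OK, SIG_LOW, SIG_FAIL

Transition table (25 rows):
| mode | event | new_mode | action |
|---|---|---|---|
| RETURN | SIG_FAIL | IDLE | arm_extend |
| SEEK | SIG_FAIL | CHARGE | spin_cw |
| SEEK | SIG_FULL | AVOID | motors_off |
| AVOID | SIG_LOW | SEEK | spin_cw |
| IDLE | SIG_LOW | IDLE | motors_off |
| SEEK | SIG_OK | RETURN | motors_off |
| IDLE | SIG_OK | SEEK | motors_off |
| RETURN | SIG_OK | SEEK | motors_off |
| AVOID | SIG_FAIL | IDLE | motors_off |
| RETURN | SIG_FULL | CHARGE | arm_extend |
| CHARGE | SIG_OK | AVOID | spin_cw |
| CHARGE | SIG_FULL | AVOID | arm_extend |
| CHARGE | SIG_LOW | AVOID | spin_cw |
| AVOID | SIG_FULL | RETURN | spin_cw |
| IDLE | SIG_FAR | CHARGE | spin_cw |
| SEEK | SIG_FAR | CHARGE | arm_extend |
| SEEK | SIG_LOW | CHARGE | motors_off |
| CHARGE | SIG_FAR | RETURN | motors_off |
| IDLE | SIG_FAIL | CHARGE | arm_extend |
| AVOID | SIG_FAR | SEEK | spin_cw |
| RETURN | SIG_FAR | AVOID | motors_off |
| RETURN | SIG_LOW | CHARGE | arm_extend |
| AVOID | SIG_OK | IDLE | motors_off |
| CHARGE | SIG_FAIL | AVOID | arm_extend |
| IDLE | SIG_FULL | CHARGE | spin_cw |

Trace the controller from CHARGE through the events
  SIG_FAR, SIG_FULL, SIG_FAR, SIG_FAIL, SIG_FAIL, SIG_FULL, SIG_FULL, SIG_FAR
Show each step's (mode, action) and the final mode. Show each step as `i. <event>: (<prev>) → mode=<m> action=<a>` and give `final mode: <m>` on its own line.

final mode: AVOID

1. SIG_FAR: (CHARGE) → mode=RETURN action=motors_off
2. SIG_FULL: (RETURN) → mode=CHARGE action=arm_extend
3. SIG_FAR: (CHARGE) → mode=RETURN action=motors_off
4. SIG_FAIL: (RETURN) → mode=IDLE action=arm_extend
5. SIG_FAIL: (IDLE) → mode=CHARGE action=arm_extend
6. SIG_FULL: (CHARGE) → mode=AVOID action=arm_extend
7. SIG_FULL: (AVOID) → mode=RETURN action=spin_cw
8. SIG_FAR: (RETURN) → mode=AVOID action=motors_off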